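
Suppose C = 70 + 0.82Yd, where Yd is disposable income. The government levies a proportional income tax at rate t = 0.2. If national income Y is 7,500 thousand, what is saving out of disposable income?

Yd = (1 − 0.2)(7500) = 0.8(7500) = 6000
C = 70 + 0.82(6000) = 70 + 4920 = 4990
S = Yd − C = 6000 − 4990 = 1010

S = 1010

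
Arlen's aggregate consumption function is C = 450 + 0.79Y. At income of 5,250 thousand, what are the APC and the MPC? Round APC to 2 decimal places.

MPC = 0.79 (the slope of the consumption function)
C = 450 + 0.79(5250) = 4597.5, so APC = 4597.5/5250 = 0.88

APC = 0.88; MPC = 0.79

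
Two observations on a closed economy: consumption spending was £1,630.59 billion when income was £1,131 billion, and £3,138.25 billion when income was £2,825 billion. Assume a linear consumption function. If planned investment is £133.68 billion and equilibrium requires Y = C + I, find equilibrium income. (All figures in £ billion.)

Y = 6888

MPC = (3138.25 − 1630.59)/(2825 − 1131) = 1507.66/1694 = 0.89
a = 1630.59 − 0.89(1131) = 624
Equilibrium: Y = 624 + 0.89Y + 133.68
0.11Y = 757.68, so Y = 757.68/0.11 = 6888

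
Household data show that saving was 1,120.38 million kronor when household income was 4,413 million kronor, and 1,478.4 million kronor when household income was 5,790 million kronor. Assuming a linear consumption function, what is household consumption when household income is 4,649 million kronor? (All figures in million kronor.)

MPS = ΔS/ΔY = (1478.4 − 1120.38)/(5790 − 4413) = 358.02/1377 = 0.26
MPC = 1 − MPS = 0.74
Autonomous saving = 1120.38 − 0.26(4413) = -27, so a = 27
C = 27 + 0.74(4649) = 27 + 3440.26 = 3467.26

C = 3467.26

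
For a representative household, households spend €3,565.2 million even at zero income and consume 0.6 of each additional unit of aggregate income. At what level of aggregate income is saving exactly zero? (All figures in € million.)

Y = 8913

At break-even, C = Y: 3565.2 + 0.6Y = Y
0.4Y = 3565.2, so Y = 3565.2/0.4 = 8913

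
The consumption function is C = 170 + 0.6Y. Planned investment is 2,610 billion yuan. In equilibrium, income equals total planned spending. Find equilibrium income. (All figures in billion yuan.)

Y = 6950

Y = C + I = 170 + 0.6Y + 2610
Y − 0.6Y = 2780
0.4Y = 2780, so Y = 2780/0.4 = 6950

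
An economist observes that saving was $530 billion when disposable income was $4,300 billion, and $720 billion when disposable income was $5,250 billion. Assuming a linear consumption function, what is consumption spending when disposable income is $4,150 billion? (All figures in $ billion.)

C = 3650

MPS = ΔS/ΔY = (720 − 530)/(5250 − 4300) = 190/950 = 0.2
MPC = 1 − MPS = 0.8
Autonomous saving = 530 − 0.2(4300) = -330, so a = 330
C = 330 + 0.8(4150) = 330 + 3320 = 3650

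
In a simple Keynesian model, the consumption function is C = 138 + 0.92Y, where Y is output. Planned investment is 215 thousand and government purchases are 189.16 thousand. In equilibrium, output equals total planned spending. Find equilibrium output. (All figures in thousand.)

Y = 6777

Y = C + I + G = 138 + 0.92Y + 215 + 189.16
Y − 0.92Y = 542.16
0.08Y = 542.16, so Y = 542.16/0.08 = 6777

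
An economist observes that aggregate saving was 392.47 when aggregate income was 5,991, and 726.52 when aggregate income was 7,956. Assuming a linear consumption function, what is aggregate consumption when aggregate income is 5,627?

MPS = ΔS/ΔY = (726.52 − 392.47)/(7956 − 5991) = 334.05/1965 = 0.17
MPC = 1 − MPS = 0.83
Autonomous saving = 392.47 − 0.17(5991) = -626, so a = 626
C = 626 + 0.83(5627) = 626 + 4670.41 = 5296.41

C = 5296.41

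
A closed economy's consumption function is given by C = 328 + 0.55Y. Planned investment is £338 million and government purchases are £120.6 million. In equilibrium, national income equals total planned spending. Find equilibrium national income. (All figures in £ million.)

Y = C + I + G = 328 + 0.55Y + 338 + 120.6
Y − 0.55Y = 786.6
0.45Y = 786.6, so Y = 786.6/0.45 = 1748

Y = 1748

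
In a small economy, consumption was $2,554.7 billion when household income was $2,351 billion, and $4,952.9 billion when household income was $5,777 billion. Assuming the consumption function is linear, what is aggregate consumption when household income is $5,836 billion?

MPC = (4952.9 − 2554.7)/(5777 − 2351) = 2398.2/3426 = 0.7
a = 2554.7 − 0.7(2351) = 2554.7 − 1645.7 = 909
C = 909 + 0.7(5836) = 909 + 4085.2 = 4994.2

C = 4994.2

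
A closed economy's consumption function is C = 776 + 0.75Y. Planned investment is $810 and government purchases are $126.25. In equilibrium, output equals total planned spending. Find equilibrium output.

Y = C + I + G = 776 + 0.75Y + 810 + 126.25
Y − 0.75Y = 1712.25
0.25Y = 1712.25, so Y = 1712.25/0.25 = 6849

Y = 6849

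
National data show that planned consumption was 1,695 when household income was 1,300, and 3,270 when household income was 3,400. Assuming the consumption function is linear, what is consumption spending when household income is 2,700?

MPC = (3270 − 1695)/(3400 − 1300) = 1575/2100 = 0.75
a = 1695 − 0.75(1300) = 1695 − 975 = 720
C = 720 + 0.75(2700) = 720 + 2025 = 2745

C = 2745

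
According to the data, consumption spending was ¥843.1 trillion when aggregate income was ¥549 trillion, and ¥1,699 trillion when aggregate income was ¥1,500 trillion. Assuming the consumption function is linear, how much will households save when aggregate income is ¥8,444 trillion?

S = 495.4

MPC = (1699 − 843.1)/(1500 − 549) = 855.9/951 = 0.9
a = 843.1 − 0.9(549) = 843.1 − 494.1 = 349
C = 349 + 0.9(8444) = 7948.6
S = 8444 − 7948.6 = 495.4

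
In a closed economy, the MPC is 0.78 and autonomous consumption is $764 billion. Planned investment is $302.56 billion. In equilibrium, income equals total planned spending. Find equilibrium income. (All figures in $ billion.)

Y = C + I = 764 + 0.78Y + 302.56
Y − 0.78Y = 1066.56
0.22Y = 1066.56, so Y = 1066.56/0.22 = 4848

Y = 4848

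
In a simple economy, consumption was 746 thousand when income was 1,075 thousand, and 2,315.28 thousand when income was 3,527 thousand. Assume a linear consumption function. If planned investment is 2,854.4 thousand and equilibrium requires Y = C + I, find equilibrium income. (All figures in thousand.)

MPC = (2315.28 − 746)/(3527 − 1075) = 1569.28/2452 = 0.64
a = 746 − 0.64(1075) = 58
Equilibrium: Y = 58 + 0.64Y + 2854.4
0.36Y = 2912.4, so Y = 2912.4/0.36 = 8090

Y = 8090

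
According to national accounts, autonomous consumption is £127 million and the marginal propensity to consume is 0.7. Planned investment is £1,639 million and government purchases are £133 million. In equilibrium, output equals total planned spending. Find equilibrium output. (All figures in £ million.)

Y = 6330

Y = C + I + G = 127 + 0.7Y + 1639 + 133
Y − 0.7Y = 1899
0.3Y = 1899, so Y = 1899/0.3 = 6330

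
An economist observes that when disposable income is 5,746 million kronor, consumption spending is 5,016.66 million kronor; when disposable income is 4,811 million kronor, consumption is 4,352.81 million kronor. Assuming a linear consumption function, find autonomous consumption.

a = 937

MPC = ΔC/ΔY = (5016.66 − 4352.81)/(5746 − 4811) = 663.85/935 = 0.71
a = C − MPC·Y = 4352.81 − 0.71(4811) = 4352.81 − 3415.81 = 937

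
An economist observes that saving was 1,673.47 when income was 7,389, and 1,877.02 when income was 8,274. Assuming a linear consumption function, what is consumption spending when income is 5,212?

MPS = ΔS/ΔY = (1877.02 − 1673.47)/(8274 − 7389) = 203.55/885 = 0.23
MPC = 1 − MPS = 0.77
Autonomous saving = 1673.47 − 0.23(7389) = -26, so a = 26
C = 26 + 0.77(5212) = 26 + 4013.24 = 4039.24

C = 4039.24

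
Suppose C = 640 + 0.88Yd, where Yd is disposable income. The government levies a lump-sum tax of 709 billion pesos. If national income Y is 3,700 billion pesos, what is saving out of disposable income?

S = -281.08

Yd = Y − T = 3700 − 709 = 2991
C = 640 + 0.88(2991) = 640 + 2632.08 = 3272.08
S = Yd − C = 2991 − 3272.08 = -281.08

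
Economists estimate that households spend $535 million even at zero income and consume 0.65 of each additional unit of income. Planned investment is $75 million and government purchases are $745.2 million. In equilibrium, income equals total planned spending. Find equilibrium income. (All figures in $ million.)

Y = 3872

Y = C + I + G = 535 + 0.65Y + 75 + 745.2
Y − 0.65Y = 1355.2
0.35Y = 1355.2, so Y = 1355.2/0.35 = 3872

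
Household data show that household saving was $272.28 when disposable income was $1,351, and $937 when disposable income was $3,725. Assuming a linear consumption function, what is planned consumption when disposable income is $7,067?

C = 5194.24

MPS = ΔS/ΔY = (937 − 272.28)/(3725 − 1351) = 664.72/2374 = 0.28
MPC = 1 − MPS = 0.72
Autonomous saving = 272.28 − 0.28(1351) = -106, so a = 106
C = 106 + 0.72(7067) = 106 + 5088.24 = 5194.24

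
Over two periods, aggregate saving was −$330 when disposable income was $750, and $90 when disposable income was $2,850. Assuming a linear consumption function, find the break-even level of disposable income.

Y = 2400

MPS = ΔS/ΔY = (90 − (-330))/(2850 − 750) = 420/2100 = 0.2
MPC = 1 − MPS = 0.8
From S(750) = -330: −a + 0.2(750) = -330, so a = 150 − (-330) = 480
Break-even (S = 0): Y = a/MPS = 480/0.2 = 2400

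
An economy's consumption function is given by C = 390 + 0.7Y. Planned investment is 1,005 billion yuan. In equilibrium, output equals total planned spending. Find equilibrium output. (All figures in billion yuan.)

Y = C + I = 390 + 0.7Y + 1005
Y − 0.7Y = 1395
0.3Y = 1395, so Y = 1395/0.3 = 4650

Y = 4650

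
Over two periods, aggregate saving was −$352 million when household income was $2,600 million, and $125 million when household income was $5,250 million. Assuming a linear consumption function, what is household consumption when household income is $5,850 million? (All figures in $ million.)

MPS = ΔS/ΔY = (125 − (-352))/(5250 − 2600) = 477/2650 = 0.18
MPC = 1 − MPS = 0.82
Autonomous saving = -352 − 0.18(2600) = -820, so a = 820
C = 820 + 0.82(5850) = 820 + 4797 = 5617

C = 5617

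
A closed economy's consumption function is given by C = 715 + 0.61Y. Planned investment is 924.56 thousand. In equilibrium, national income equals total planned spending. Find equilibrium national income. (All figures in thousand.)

Y = 4204

Y = C + I = 715 + 0.61Y + 924.56
Y − 0.61Y = 1639.56
0.39Y = 1639.56, so Y = 1639.56/0.39 = 4204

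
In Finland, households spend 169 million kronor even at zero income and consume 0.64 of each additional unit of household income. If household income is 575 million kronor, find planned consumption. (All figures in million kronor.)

C = 169 + 0.64(575) = 169 + 368 = 537

C = 537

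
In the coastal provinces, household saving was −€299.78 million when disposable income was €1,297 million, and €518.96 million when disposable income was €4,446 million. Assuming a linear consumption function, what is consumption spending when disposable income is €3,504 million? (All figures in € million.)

C = 3229.96

MPS = ΔS/ΔY = (518.96 − (-299.78))/(4446 − 1297) = 818.74/3149 = 0.26
MPC = 1 − MPS = 0.74
Autonomous saving = -299.78 − 0.26(1297) = -637, so a = 637
C = 637 + 0.74(3504) = 637 + 2592.96 = 3229.96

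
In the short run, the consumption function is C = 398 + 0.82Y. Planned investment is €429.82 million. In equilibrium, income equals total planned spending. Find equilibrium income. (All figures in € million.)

Y = 4599

Y = C + I = 398 + 0.82Y + 429.82
Y − 0.82Y = 827.82
0.18Y = 827.82, so Y = 827.82/0.18 = 4599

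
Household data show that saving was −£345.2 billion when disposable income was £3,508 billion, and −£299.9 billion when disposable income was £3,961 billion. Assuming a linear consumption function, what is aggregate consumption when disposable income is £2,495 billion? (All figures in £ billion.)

C = 2941.5

MPS = ΔS/ΔY = (-299.9 − (-345.2))/(3961 − 3508) = 45.3/453 = 0.1
MPC = 1 − MPS = 0.9
Autonomous saving = -345.2 − 0.1(3508) = -696, so a = 696
C = 696 + 0.9(2495) = 696 + 2245.5 = 2941.5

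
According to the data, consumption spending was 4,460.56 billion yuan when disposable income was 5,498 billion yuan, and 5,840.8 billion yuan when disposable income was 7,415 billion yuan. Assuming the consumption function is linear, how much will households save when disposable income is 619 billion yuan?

MPC = (5840.8 − 4460.56)/(7415 − 5498) = 1380.24/1917 = 0.72
a = 4460.56 − 0.72(5498) = 4460.56 − 3958.56 = 502
C = 502 + 0.72(619) = 947.68
S = 619 − 947.68 = -328.68

S = -328.68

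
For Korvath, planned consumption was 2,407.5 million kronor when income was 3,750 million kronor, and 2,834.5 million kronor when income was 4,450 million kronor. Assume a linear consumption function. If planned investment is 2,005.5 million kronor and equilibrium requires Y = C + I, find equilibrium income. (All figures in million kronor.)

MPC = (2834.5 − 2407.5)/(4450 − 3750) = 427/700 = 0.61
a = 2407.5 − 0.61(3750) = 120
Equilibrium: Y = 120 + 0.61Y + 2005.5
0.39Y = 2125.5, so Y = 2125.5/0.39 = 5450

Y = 5450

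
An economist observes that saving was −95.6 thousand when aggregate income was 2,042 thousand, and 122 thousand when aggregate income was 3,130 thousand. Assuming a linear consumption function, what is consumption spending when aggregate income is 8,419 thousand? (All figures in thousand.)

C = 7239.2

MPS = ΔS/ΔY = (122 − (-95.6))/(3130 − 2042) = 217.6/1088 = 0.2
MPC = 1 − MPS = 0.8
Autonomous saving = -95.6 − 0.2(2042) = -504, so a = 504
C = 504 + 0.8(8419) = 504 + 6735.2 = 7239.2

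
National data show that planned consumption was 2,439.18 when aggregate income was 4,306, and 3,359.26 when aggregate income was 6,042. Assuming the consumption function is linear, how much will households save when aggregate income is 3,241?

S = 1366.27

MPC = (3359.26 − 2439.18)/(6042 − 4306) = 920.08/1736 = 0.53
a = 2439.18 − 0.53(4306) = 2439.18 − 2282.18 = 157
C = 157 + 0.53(3241) = 1874.73
S = 3241 − 1874.73 = 1366.27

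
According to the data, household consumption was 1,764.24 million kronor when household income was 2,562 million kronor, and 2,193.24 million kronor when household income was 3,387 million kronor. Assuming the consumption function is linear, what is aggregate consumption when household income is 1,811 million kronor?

C = 1373.72

MPC = (2193.24 − 1764.24)/(3387 − 2562) = 429/825 = 0.52
a = 1764.24 − 0.52(2562) = 1764.24 − 1332.24 = 432
C = 432 + 0.52(1811) = 432 + 941.72 = 1373.72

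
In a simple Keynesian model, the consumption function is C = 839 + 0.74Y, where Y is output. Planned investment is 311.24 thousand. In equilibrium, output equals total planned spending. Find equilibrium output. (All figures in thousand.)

Y = C + I = 839 + 0.74Y + 311.24
Y − 0.74Y = 1150.24
0.26Y = 1150.24, so Y = 1150.24/0.26 = 4424

Y = 4424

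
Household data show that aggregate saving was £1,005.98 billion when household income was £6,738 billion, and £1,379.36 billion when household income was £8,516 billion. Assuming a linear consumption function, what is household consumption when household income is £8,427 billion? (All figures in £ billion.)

MPS = ΔS/ΔY = (1379.36 − 1005.98)/(8516 − 6738) = 373.38/1778 = 0.21
MPC = 1 − MPS = 0.79
Autonomous saving = 1005.98 − 0.21(6738) = -409, so a = 409
C = 409 + 0.79(8427) = 409 + 6657.33 = 7066.33

C = 7066.33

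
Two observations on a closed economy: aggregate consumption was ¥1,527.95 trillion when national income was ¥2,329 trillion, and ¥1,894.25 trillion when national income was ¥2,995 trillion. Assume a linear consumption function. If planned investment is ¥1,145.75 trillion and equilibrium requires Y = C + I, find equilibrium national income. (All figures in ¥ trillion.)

MPC = (1894.25 − 1527.95)/(2995 − 2329) = 366.3/666 = 0.55
a = 1527.95 − 0.55(2329) = 247
Equilibrium: Y = 247 + 0.55Y + 1145.75
0.45Y = 1392.75, so Y = 1392.75/0.45 = 3095

Y = 3095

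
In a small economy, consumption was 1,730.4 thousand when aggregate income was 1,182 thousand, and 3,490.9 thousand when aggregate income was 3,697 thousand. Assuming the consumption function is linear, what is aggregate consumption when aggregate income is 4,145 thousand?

MPC = (3490.9 − 1730.4)/(3697 − 1182) = 1760.5/2515 = 0.7
a = 1730.4 − 0.7(1182) = 1730.4 − 827.4 = 903
C = 903 + 0.7(4145) = 903 + 2901.5 = 3804.5

C = 3804.5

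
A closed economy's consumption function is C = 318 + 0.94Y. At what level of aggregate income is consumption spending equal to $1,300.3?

318 + 0.94Y = 1300.3
0.94Y = 982.3, so Y = 982.3/0.94 = 1045

Y = 1045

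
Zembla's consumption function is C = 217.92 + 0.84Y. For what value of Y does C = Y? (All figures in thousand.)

Y = 1362

At break-even, C = Y: 217.92 + 0.84Y = Y
0.16Y = 217.92, so Y = 217.92/0.16 = 1362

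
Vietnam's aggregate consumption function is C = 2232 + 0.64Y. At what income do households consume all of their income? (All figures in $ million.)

At break-even, C = Y: 2232 + 0.64Y = Y
0.36Y = 2232, so Y = 2232/0.36 = 6200

Y = 6200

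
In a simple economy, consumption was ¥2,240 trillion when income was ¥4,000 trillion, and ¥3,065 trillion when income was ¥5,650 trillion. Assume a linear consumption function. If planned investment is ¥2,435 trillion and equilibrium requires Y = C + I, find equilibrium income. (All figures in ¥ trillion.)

Y = 5350

MPC = (3065 − 2240)/(5650 − 4000) = 825/1650 = 0.5
a = 2240 − 0.5(4000) = 240
Equilibrium: Y = 240 + 0.5Y + 2435
0.5Y = 2675, so Y = 2675/0.5 = 5350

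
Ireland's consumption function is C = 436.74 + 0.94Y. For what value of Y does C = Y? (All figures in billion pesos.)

At break-even, C = Y: 436.74 + 0.94Y = Y
0.06Y = 436.74, so Y = 436.74/0.06 = 7279

Y = 7279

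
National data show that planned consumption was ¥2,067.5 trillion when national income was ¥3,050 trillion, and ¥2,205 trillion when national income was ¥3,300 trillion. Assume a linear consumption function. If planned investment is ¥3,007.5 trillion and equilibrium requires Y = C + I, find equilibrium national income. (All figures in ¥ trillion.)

MPC = (2205 − 2067.5)/(3300 − 3050) = 137.5/250 = 0.55
a = 2067.5 − 0.55(3050) = 390
Equilibrium: Y = 390 + 0.55Y + 3007.5
0.45Y = 3397.5, so Y = 3397.5/0.45 = 7550

Y = 7550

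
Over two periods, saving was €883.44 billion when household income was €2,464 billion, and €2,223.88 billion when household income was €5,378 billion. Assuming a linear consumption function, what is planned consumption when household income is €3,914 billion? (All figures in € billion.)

MPS = ΔS/ΔY = (2223.88 − 883.44)/(5378 − 2464) = 1340.44/2914 = 0.46
MPC = 1 − MPS = 0.54
Autonomous saving = 883.44 − 0.46(2464) = -250, so a = 250
C = 250 + 0.54(3914) = 250 + 2113.56 = 2363.56

C = 2363.56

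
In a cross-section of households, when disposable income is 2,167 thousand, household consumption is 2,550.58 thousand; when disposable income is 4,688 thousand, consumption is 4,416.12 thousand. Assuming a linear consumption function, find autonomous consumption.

MPC = ΔC/ΔY = (4416.12 − 2550.58)/(4688 − 2167) = 1865.54/2521 = 0.74
a = C − MPC·Y = 2550.58 − 0.74(2167) = 2550.58 − 1603.58 = 947

a = 947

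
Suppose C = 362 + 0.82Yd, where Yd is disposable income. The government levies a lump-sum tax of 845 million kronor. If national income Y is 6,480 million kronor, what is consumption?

Yd = Y − T = 6480 − 845 = 5635
C = 362 + 0.82(5635) = 362 + 4620.7 = 4982.7

C = 4982.7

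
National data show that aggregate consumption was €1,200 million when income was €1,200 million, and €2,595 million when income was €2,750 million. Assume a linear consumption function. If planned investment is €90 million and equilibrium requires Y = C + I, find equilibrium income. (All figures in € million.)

Y = 2100

MPC = (2595 − 1200)/(2750 − 1200) = 1395/1550 = 0.9
a = 1200 − 0.9(1200) = 120
Equilibrium: Y = 120 + 0.9Y + 90
0.1Y = 210, so Y = 210/0.1 = 2100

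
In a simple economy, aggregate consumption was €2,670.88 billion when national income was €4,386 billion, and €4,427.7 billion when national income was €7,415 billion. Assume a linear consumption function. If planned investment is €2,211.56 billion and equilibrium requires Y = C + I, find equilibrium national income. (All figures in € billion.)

MPC = (4427.7 − 2670.88)/(7415 − 4386) = 1756.82/3029 = 0.58
a = 2670.88 − 0.58(4386) = 127
Equilibrium: Y = 127 + 0.58Y + 2211.56
0.42Y = 2338.56, so Y = 2338.56/0.42 = 5568

Y = 5568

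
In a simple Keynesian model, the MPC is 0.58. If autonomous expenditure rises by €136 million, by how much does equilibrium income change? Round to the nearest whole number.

ΔY ≈ 324

The multiplier is 1/(1 − MPC) = 1/0.42.
ΔY = 136/0.42 = 323.81 ≈ 324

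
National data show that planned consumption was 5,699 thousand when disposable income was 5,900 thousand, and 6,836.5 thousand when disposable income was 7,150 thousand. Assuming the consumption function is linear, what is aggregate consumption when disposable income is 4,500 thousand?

C = 4425

MPC = (6836.5 − 5699)/(7150 − 5900) = 1137.5/1250 = 0.91
a = 5699 − 0.91(5900) = 5699 − 5369 = 330
C = 330 + 0.91(4500) = 330 + 4095 = 4425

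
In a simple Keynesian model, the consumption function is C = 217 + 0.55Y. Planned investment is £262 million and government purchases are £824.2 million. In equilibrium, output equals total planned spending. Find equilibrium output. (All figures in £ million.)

Y = C + I + G = 217 + 0.55Y + 262 + 824.2
Y − 0.55Y = 1303.2
0.45Y = 1303.2, so Y = 1303.2/0.45 = 2896

Y = 2896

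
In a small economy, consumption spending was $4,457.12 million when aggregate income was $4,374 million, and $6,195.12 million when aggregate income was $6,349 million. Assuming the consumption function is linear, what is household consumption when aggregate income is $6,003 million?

C = 5890.64

MPC = (6195.12 − 4457.12)/(6349 − 4374) = 1738/1975 = 0.88
a = 4457.12 − 0.88(4374) = 4457.12 − 3849.12 = 608
C = 608 + 0.88(6003) = 608 + 5282.64 = 5890.64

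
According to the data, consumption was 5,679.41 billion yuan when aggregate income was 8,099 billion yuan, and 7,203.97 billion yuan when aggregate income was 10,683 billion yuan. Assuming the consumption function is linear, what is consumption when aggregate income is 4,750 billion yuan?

MPC = (7203.97 − 5679.41)/(10683 − 8099) = 1524.56/2584 = 0.59
a = 5679.41 − 0.59(8099) = 5679.41 − 4778.41 = 901
C = 901 + 0.59(4750) = 901 + 2802.5 = 3703.5

C = 3703.5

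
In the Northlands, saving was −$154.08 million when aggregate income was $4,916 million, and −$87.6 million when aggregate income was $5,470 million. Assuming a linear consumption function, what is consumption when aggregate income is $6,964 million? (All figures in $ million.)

C = 6872.32

MPS = ΔS/ΔY = (-87.6 − (-154.08))/(5470 − 4916) = 66.48/554 = 0.12
MPC = 1 − MPS = 0.88
Autonomous saving = -154.08 − 0.12(4916) = -744, so a = 744
C = 744 + 0.88(6964) = 744 + 6128.32 = 6872.32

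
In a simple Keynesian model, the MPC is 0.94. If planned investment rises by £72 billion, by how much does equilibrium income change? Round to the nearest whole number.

ΔY ≈ 1200

The multiplier is 1/(1 − MPC) = 1/0.06.
ΔY = 72/0.06 = 1200.00 ≈ 1200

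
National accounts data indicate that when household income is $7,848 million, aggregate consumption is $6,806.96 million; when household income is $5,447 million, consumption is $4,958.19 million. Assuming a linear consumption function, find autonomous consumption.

MPC = ΔC/ΔY = (6806.96 − 4958.19)/(7848 − 5447) = 1848.77/2401 = 0.77
a = C − MPC·Y = 4958.19 − 0.77(5447) = 4958.19 − 4194.19 = 764

a = 764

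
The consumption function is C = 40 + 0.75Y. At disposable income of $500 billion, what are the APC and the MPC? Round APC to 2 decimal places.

APC = 0.83; MPC = 0.75

MPC = 0.75 (the slope of the consumption function)
C = 40 + 0.75(500) = 415, so APC = 415/500 = 0.83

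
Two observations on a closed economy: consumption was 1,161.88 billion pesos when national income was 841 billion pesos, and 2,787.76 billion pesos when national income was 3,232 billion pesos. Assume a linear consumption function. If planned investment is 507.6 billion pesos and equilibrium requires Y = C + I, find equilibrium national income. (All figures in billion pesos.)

MPC = (2787.76 − 1161.88)/(3232 − 841) = 1625.88/2391 = 0.68
a = 1161.88 − 0.68(841) = 590
Equilibrium: Y = 590 + 0.68Y + 507.6
0.32Y = 1097.6, so Y = 1097.6/0.32 = 3430

Y = 3430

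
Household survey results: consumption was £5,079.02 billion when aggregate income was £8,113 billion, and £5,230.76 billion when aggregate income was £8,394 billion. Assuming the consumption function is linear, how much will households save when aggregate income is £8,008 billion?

S = 2985.68

MPC = (5230.76 − 5079.02)/(8394 − 8113) = 151.74/281 = 0.54
a = 5079.02 − 0.54(8113) = 5079.02 − 4381.02 = 698
C = 698 + 0.54(8008) = 5022.32
S = 8008 − 5022.32 = 2985.68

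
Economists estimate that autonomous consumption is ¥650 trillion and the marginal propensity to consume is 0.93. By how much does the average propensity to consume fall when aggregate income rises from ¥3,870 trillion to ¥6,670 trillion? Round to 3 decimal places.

ΔAPC = 0.071

At Y = 3870: C = 650 + 0.93(3870) = 4249.1, APC = 4249.1/3870 = 1.0980
At Y = 6670: C = 6853.1, APC = 6853.1/6670 = 1.0275
Fall in APC = 1.0980 − 1.0275 = 0.0705 ≈ 0.071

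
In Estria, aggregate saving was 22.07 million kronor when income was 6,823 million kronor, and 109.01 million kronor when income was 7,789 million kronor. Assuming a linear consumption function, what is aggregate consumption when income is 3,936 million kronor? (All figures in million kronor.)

C = 4173.76

MPS = ΔS/ΔY = (109.01 − 22.07)/(7789 − 6823) = 86.94/966 = 0.09
MPC = 1 − MPS = 0.91
Autonomous saving = 22.07 − 0.09(6823) = -592, so a = 592
C = 592 + 0.91(3936) = 592 + 3581.76 = 4173.76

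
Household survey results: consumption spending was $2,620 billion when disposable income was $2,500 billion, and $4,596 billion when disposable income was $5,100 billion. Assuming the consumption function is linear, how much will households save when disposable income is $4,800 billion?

S = 432

MPC = (4596 − 2620)/(5100 − 2500) = 1976/2600 = 0.76
a = 2620 − 0.76(2500) = 2620 − 1900 = 720
C = 720 + 0.76(4800) = 4368
S = 4800 − 4368 = 432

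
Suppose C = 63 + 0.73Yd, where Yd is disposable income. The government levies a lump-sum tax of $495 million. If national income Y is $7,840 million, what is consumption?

Yd = Y − T = 7840 − 495 = 7345
C = 63 + 0.73(7345) = 63 + 5361.85 = 5424.85

C = 5424.85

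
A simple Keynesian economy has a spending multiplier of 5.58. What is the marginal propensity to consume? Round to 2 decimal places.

k = 1/(1 − MPC), so 1 − MPC = 1/k = 1/5.58 = 0.1792
MPC = 1 − 0.1792 = 0.82

MPC = 0.82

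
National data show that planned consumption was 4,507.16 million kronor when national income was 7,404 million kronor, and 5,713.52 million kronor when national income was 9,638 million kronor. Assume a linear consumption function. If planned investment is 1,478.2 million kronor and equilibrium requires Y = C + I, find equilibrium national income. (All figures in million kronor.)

Y = 4320

MPC = (5713.52 − 4507.16)/(9638 − 7404) = 1206.36/2234 = 0.54
a = 4507.16 − 0.54(7404) = 509
Equilibrium: Y = 509 + 0.54Y + 1478.2
0.46Y = 1987.2, so Y = 1987.2/0.46 = 4320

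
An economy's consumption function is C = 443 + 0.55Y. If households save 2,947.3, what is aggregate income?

S = Y − C = -443 + 0.45Y
-443 + 0.45Y = 2947.3, so 0.45Y = 3390.3 and Y = 7534

Y = 7534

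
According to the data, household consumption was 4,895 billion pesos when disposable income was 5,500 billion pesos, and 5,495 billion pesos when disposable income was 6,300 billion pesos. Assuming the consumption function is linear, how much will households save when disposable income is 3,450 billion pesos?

S = 92.5

MPC = (5495 − 4895)/(6300 − 5500) = 600/800 = 0.75
a = 4895 − 0.75(5500) = 4895 − 4125 = 770
C = 770 + 0.75(3450) = 3357.5
S = 3450 − 3357.5 = 92.5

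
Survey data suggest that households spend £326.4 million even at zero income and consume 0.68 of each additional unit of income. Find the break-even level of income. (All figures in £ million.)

At break-even, C = Y: 326.4 + 0.68Y = Y
0.32Y = 326.4, so Y = 326.4/0.32 = 1020

Y = 1020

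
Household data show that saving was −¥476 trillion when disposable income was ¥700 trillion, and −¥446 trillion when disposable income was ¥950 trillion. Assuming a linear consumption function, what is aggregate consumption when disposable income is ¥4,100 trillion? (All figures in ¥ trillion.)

MPS = ΔS/ΔY = (-446 − (-476))/(950 − 700) = 30/250 = 0.12
MPC = 1 − MPS = 0.88
Autonomous saving = -476 − 0.12(700) = -560, so a = 560
C = 560 + 0.88(4100) = 560 + 3608 = 4168

C = 4168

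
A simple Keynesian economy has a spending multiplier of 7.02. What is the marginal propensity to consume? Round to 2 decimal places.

k = 1/(1 − MPC), so 1 − MPC = 1/k = 1/7.02 = 0.1425
MPC = 1 − 0.1425 = 0.86

MPC = 0.86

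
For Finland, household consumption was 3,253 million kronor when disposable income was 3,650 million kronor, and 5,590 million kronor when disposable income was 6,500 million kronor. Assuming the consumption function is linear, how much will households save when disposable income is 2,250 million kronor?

MPC = (5590 − 3253)/(6500 − 3650) = 2337/2850 = 0.82
a = 3253 − 0.82(3650) = 3253 − 2993 = 260
C = 260 + 0.82(2250) = 2105
S = 2250 − 2105 = 145

S = 145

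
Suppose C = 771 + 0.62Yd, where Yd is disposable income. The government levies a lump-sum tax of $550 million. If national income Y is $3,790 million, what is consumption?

Yd = Y − T = 3790 − 550 = 3240
C = 771 + 0.62(3240) = 771 + 2008.8 = 2779.8

C = 2779.8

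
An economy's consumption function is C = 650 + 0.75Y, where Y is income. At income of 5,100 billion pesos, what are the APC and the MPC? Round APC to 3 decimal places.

MPC = 0.75 (the slope of the consumption function)
C = 650 + 0.75(5100) = 4475, so APC = 4475/5100 = 0.877

APC = 0.877; MPC = 0.75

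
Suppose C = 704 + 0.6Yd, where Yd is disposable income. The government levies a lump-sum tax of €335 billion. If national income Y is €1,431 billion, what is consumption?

C = 1361.6

Yd = Y − T = 1431 − 335 = 1096
C = 704 + 0.6(1096) = 704 + 657.6 = 1361.6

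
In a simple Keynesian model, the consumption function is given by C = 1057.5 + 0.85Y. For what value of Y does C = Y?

Y = 7050

At break-even, C = Y: 1057.5 + 0.85Y = Y
0.15Y = 1057.5, so Y = 1057.5/0.15 = 7050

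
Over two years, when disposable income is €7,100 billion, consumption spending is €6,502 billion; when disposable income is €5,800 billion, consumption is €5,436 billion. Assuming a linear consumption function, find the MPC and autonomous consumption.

MPC = ΔC/ΔY = (6502 − 5436)/(7100 − 5800) = 1066/1300 = 0.82
a = C − MPC·Y = 5436 − 0.82(5800) = 5436 − 4756 = 680

MPC = 0.82; a = 680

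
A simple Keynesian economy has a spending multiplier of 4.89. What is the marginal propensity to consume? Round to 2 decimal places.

MPC = 0.80

k = 1/(1 − MPC), so 1 − MPC = 1/k = 1/4.89 = 0.2045
MPC = 1 − 0.2045 = 0.80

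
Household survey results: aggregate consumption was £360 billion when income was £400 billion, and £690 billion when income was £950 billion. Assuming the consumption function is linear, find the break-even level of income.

MPC = (690 − 360)/(950 − 400) = 330/550 = 0.6
a = 360 − 0.6(400) = 360 − 240 = 120
Break-even: Y = a/(1−MPC) = 120/0.4 = 300

Y = 300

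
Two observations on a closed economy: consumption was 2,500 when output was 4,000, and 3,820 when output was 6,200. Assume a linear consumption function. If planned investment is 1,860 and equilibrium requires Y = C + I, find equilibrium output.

Y = 4900

MPC = (3820 − 2500)/(6200 − 4000) = 1320/2200 = 0.6
a = 2500 − 0.6(4000) = 100
Equilibrium: Y = 100 + 0.6Y + 1860
0.4Y = 1960, so Y = 1960/0.4 = 4900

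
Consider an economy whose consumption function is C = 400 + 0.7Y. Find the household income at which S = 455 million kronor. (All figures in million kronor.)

S = Y − C = -400 + 0.3Y
-400 + 0.3Y = 455, so 0.3Y = 855 and Y = 2850

Y = 2850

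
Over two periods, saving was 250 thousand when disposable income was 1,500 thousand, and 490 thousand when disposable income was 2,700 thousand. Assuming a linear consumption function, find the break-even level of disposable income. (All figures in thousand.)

Y = 250

MPS = ΔS/ΔY = (490 − 250)/(2700 − 1500) = 240/1200 = 0.2
MPC = 1 − MPS = 0.8
From S(1500) = 250: −a + 0.2(1500) = 250, so a = 300 − 250 = 50
Break-even (S = 0): Y = a/MPS = 50/0.2 = 250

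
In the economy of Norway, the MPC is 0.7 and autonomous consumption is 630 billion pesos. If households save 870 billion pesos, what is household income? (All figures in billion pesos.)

S = Y − C = -630 + 0.3Y
-630 + 0.3Y = 870, so 0.3Y = 1500 and Y = 5000

Y = 5000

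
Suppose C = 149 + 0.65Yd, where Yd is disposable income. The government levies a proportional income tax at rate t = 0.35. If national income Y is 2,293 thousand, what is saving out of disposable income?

S = 372.6575

Yd = (1 − 0.35)(2293) = 0.65(2293) = 1490.45
C = 149 + 0.65(1490.45) = 149 + 968.7925 = 1117.7925
S = Yd − C = 1490.45 − 1117.7925 = 372.6575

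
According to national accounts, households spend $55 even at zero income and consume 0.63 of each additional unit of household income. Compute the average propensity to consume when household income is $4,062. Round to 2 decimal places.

C = 55 + 0.63(4062) = 2614.06
APC = C/Y = 2614.06/4062 = 0.64

APC = 0.64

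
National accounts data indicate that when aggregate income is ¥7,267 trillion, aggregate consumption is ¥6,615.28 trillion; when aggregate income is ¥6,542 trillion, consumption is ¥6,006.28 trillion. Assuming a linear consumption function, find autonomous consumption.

a = 511

MPC = ΔC/ΔY = (6615.28 − 6006.28)/(7267 − 6542) = 609/725 = 0.84
a = C − MPC·Y = 6006.28 − 0.84(6542) = 6006.28 − 5495.28 = 511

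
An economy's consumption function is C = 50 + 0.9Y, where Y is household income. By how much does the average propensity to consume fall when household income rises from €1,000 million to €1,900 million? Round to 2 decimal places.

ΔAPC = 0.02

At Y = 1000: C = 50 + 0.9(1000) = 950, APC = 950/1000 = 0.950
At Y = 1900: C = 1760, APC = 1760/1900 = 0.926
Fall in APC = 0.950 − 0.926 = 0.024 ≈ 0.02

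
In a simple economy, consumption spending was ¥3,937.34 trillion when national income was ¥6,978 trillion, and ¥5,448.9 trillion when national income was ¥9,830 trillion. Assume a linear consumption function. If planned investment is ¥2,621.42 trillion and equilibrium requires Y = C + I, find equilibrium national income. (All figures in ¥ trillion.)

Y = 6086

MPC = (5448.9 − 3937.34)/(9830 − 6978) = 1511.56/2852 = 0.53
a = 3937.34 − 0.53(6978) = 239
Equilibrium: Y = 239 + 0.53Y + 2621.42
0.47Y = 2860.42, so Y = 2860.42/0.47 = 6086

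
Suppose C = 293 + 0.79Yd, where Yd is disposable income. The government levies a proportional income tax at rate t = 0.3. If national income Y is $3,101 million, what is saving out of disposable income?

S = 162.847

Yd = (1 − 0.3)(3101) = 0.7(3101) = 2170.7
C = 293 + 0.79(2170.7) = 293 + 1714.853 = 2007.853
S = Yd − C = 2170.7 − 2007.853 = 162.847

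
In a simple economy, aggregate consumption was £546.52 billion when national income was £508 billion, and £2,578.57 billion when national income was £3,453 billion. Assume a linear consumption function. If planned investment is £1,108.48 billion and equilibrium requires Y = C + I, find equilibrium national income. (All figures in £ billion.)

Y = 4208

MPC = (2578.57 − 546.52)/(3453 − 508) = 2032.05/2945 = 0.69
a = 546.52 − 0.69(508) = 196
Equilibrium: Y = 196 + 0.69Y + 1108.48
0.31Y = 1304.48, so Y = 1304.48/0.31 = 4208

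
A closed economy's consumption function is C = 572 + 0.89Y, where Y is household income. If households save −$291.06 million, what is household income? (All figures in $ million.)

S = Y − C = -572 + 0.11Y
-572 + 0.11Y = -291.06, so 0.11Y = 280.94 and Y = 2554

Y = 2554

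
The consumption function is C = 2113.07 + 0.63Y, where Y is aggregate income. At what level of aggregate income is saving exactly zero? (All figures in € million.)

Y = 5711

At break-even, C = Y: 2113.07 + 0.63Y = Y
0.37Y = 2113.07, so Y = 2113.07/0.37 = 5711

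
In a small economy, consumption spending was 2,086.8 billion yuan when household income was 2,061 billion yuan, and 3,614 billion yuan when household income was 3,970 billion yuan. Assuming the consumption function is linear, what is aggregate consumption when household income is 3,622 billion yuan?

MPC = (3614 − 2086.8)/(3970 − 2061) = 1527.2/1909 = 0.8
a = 2086.8 − 0.8(2061) = 2086.8 − 1648.8 = 438
C = 438 + 0.8(3622) = 438 + 2897.6 = 3335.6

C = 3335.6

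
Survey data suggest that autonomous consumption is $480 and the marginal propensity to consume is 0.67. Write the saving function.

S = Y − C = Y − (480 + 0.67Y) = -480 + (1 − 0.67)Y

S = -480 + 0.33Y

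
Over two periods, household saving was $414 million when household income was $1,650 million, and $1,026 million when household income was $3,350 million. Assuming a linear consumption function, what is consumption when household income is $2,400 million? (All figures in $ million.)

C = 1716

MPS = ΔS/ΔY = (1026 − 414)/(3350 − 1650) = 612/1700 = 0.36
MPC = 1 − MPS = 0.64
Autonomous saving = 414 − 0.36(1650) = -180, so a = 180
C = 180 + 0.64(2400) = 180 + 1536 = 1716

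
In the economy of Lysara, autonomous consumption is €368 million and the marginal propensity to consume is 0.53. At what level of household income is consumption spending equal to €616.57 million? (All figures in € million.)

368 + 0.53Y = 616.57
0.53Y = 248.57, so Y = 248.57/0.53 = 469

Y = 469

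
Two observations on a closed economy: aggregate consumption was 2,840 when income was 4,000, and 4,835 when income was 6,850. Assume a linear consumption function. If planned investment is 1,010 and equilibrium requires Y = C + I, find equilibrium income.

Y = 3500

MPC = (4835 − 2840)/(6850 − 4000) = 1995/2850 = 0.7
a = 2840 − 0.7(4000) = 40
Equilibrium: Y = 40 + 0.7Y + 1010
0.3Y = 1050, so Y = 1050/0.3 = 3500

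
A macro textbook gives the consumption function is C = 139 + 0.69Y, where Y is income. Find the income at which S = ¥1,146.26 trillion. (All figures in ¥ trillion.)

Y = 4146

S = Y − C = -139 + 0.31Y
-139 + 0.31Y = 1146.26, so 0.31Y = 1285.26 and Y = 4146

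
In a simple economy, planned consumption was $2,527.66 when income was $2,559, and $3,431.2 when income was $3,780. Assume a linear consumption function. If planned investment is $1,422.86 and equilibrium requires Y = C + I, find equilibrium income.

Y = 7911

MPC = (3431.2 − 2527.66)/(3780 − 2559) = 903.54/1221 = 0.74
a = 2527.66 − 0.74(2559) = 634
Equilibrium: Y = 634 + 0.74Y + 1422.86
0.26Y = 2056.86, so Y = 2056.86/0.26 = 7911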